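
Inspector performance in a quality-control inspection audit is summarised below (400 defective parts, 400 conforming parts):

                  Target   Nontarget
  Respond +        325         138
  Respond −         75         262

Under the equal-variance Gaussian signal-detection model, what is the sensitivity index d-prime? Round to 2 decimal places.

d-prime = 1.29

H = 325/400 = 0.8125
FA = 138/400 = 0.3450
z(H) = 0.887
z(FA) = -0.399
d' = z(H) − z(FA) = 0.887 − (-0.399) = 1.286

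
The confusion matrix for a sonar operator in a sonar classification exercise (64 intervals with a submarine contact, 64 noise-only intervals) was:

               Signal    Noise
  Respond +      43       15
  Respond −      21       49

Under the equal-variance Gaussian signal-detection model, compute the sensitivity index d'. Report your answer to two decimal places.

d' = 1.17

H = 43/64 = 0.6719
FA = 15/64 = 0.2344
z(H) = 0.445
z(FA) = -0.724
d' = z(H) − z(FA) = 0.445 − (-0.724) = 1.169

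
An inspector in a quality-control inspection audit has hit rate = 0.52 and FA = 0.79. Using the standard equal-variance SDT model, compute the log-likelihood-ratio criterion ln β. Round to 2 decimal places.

ln β = 0.32

Φ⁻¹(H) = 0.050
Φ⁻¹(FA) = 0.806
ln β = −½·[z(H)² − z(FA)²] = −0.5 × (0.003 − 0.650) = 0.3235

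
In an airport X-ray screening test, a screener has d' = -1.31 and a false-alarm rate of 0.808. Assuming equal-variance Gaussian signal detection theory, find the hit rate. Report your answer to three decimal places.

hit rate = 0.330

z(false-alarm rate) = z(0.808) = 0.8705
z(H) = z(FA) + d' = 0.8705 + (-1.31) = -0.4395
hit rate = Φ(-0.4395) = 0.3301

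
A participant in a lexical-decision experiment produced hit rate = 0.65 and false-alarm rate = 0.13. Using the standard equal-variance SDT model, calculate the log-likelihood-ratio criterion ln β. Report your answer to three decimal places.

ln β = 0.560

z(0.65) = 0.3853, z(0.13) = -1.1264
ln β = −½·[z(H)² − z(FA)²] = −0.5 × (0.1485 − 1.2688) = 0.56015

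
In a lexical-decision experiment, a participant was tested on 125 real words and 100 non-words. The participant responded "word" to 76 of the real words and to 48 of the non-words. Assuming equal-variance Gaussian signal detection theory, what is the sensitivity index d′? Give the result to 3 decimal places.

H = 76/125 = 0.6080
FA = 48/100 = 0.4800
z(H) = 0.2741
z(FA) = -0.0502
d' = z(H) − z(FA) = 0.2741 − (-0.0502) = 0.3243

d′ = 0.324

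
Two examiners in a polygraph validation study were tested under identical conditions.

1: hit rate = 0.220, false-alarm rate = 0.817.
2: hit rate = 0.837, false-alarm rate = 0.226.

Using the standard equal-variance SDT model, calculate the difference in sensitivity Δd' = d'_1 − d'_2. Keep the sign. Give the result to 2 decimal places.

1: z(0.220) = -0.772, z(0.817) = 0.904, d' = -1.676
2: z(0.837) = 0.982, z(0.226) = -0.752, d' = 1.734
Δd' = d'_1 − d'_2 = -1.676 − 1.734 = -3.410
2 has the higher sensitivity.

Δd' = -3.41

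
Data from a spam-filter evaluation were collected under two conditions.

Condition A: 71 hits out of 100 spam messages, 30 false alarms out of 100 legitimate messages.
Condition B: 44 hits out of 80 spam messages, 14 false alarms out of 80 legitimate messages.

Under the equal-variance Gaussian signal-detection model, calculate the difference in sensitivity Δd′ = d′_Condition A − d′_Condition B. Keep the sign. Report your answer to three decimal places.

Δd′ = 0.018

Condition A: z(0.7100) = 0.5534, z(0.3000) = -0.5244, d' = 1.0778
Condition B: z(0.5500) = 0.1257, z(0.1750) = -0.9346, d' = 1.0603
Δd' = d'_Condition A − d'_Condition B = 1.0778 − 1.0603 = 0.0175
Condition A has the higher sensitivity.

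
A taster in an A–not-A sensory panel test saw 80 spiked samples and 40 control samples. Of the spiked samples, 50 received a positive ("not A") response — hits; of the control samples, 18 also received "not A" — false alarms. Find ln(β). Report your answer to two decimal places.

ln β = -0.04

H = 50/80 = 0.6250
FA = 18/40 = 0.4500
Φ⁻¹(0.6250) = 0.319, Φ⁻¹(0.4500) = -0.126
ln β = −½·[z(H)² − z(FA)²] = −0.5 × (0.102 − 0.016) = -0.043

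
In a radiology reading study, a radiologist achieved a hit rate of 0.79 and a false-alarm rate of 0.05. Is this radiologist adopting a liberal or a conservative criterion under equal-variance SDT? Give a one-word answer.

conservative

z(H) = 0.806, z(FA) = -1.645
c = −½·(z(H) + z(FA)) = 0.4195
c > 0 → conservative criterion (biased toward responding “no”).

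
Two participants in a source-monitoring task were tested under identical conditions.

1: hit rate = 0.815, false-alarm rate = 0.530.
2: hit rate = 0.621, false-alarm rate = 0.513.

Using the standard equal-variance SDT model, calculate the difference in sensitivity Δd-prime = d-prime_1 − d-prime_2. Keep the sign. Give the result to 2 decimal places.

1: z(0.815) = 0.896, z(0.530) = 0.075, d' = 0.821
2: z(0.621) = 0.308, z(0.513) = 0.033, d' = 0.275
Δd' = d'_1 − d'_2 = 0.821 − 0.275 = 0.546
1 has the higher sensitivity.

Δd-prime = 0.55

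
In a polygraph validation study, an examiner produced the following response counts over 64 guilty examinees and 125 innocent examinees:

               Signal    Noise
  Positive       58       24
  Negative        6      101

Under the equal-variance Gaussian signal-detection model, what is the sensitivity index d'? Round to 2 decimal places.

d' = 2.19

H = 58/64 = 0.9062
FA = 24/125 = 0.1920
Φ⁻¹(H) = Φ⁻¹(0.9062) = 1.3177
Φ⁻¹(FA) = Φ⁻¹(0.1920) = -0.8705
d' = z(H) − z(FA) = 1.3177 − (-0.8705) = 2.1882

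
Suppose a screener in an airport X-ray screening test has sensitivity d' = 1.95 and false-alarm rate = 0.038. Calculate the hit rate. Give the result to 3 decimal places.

z(false-alarm rate) = z(0.038) = -1.7744
z(H) = z(FA) + d' = -1.7744 + 1.95 = 0.1756
hit rate = Φ(0.1756) = 0.5697

hit rate = 0.570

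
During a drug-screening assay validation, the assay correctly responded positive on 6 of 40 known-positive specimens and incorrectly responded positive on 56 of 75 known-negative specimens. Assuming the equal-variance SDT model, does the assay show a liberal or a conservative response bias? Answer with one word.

conservative

z(H) = -1.036, z(FA) = 0.664
c = −½·(z(H) + z(FA)) = 0.186
c > 0 → conservative criterion (biased toward responding “no”).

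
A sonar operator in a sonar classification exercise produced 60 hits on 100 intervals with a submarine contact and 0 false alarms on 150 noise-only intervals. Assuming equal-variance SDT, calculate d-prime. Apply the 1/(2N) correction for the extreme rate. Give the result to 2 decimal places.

d-prime = 2.97

The false-alarm rate is 0/150 = 0, so apply the 1/(2N) correction: FA → 1/(2·150) = 0.00333.
z(H) = z(0.60000) = 0.253
z(FA) = z(0.00333) = -2.713
d' = 0.253 − (-2.713) = 2.966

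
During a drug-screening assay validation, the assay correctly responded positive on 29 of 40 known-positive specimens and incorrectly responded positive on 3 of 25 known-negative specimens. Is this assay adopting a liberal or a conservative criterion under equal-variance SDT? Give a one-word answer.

z(H) = 0.598, z(FA) = -1.175
c = −½·(z(H) + z(FA)) = 0.2885
c > 0 → conservative criterion (biased toward responding “no”).

conservative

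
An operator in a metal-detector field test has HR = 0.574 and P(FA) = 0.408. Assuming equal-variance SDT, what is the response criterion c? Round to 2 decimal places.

c = 0.02

z(0.574) = 0.187, z(0.408) = -0.233
c = −½·[z(H) + z(FA)] = −0.5 × (0.187 + (-0.233)) = 0.023
c > 0: the operator has a conservative response bias.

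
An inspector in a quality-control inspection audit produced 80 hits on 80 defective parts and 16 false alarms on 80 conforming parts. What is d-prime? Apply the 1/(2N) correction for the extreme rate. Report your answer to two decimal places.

d-prime = 3.34

The hit rate is 80/80 = 1, so apply the 1/(2N) correction: H → 1 − 1/(2·80) = 0.99375.
z(H) = z(0.99375) = 2.498
z(FA) = z(0.20000) = -0.842
d' = 2.498 − (-0.842) = 3.340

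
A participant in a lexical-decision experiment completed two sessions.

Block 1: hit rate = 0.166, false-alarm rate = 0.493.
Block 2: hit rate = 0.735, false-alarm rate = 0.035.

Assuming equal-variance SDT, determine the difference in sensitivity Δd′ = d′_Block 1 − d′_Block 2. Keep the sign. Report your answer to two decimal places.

Block 1: z(0.166) = -0.970, z(0.493) = -0.018, d' = -0.952
Block 2: z(0.735) = 0.628, z(0.035) = -1.812, d' = 2.440
Δd' = d'_Block 1 − d'_Block 2 = -0.952 − 2.440 = -3.392
Block 2 has the higher sensitivity.

Δd′ = -3.39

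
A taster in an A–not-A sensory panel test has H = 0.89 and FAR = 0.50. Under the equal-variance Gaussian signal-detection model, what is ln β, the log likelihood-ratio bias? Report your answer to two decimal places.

ln β = -0.75

z(0.89) = 1.227, z(0.50) = 0.000
ln β = −½·[z(H)² − z(FA)²] = −0.5 × (1.506 − 0.000) = -0.753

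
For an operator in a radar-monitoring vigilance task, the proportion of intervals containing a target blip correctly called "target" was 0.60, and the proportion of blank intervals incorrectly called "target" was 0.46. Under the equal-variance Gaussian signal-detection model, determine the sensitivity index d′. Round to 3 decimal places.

d′ = 0.354

z(H) = 0.2533
z(FA) = -0.1004
d' = z(H) − z(FA) = 0.2533 − (-0.1004) = 0.3537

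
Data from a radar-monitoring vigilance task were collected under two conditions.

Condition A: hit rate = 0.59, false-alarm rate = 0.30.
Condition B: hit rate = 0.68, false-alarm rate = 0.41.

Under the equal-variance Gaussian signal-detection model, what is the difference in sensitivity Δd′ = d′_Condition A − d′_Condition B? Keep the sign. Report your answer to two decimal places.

Δd′ = 0.06

Condition A: z(0.59) = 0.228, z(0.30) = -0.524, d' = 0.752
Condition B: z(0.68) = 0.468, z(0.41) = -0.228, d' = 0.696
Δd' = d'_Condition A − d'_Condition B = 0.752 − 0.696 = 0.056
Condition A has the higher sensitivity.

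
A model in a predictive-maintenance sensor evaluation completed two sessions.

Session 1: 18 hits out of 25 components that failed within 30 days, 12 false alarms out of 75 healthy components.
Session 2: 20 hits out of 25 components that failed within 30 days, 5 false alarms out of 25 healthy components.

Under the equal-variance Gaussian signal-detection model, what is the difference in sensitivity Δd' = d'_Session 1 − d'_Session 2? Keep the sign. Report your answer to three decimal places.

Δd' = -0.106

Session 1: z(0.7200) = 0.5828, z(0.1600) = -0.9945, d' = 1.5773
Session 2: z(0.8000) = 0.8416, z(0.2000) = -0.8416, d' = 1.6832
Δd' = d'_Session 1 − d'_Session 2 = 1.5773 − 1.6832 = -0.1059
Session 2 has the higher sensitivity.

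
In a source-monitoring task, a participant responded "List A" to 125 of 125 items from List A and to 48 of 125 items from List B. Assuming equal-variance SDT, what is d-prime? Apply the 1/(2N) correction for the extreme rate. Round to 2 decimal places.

d-prime = 2.95

The hit rate is 125/125 = 1, so apply the 1/(2N) correction: H → 1 − 1/(2·125) = 0.99600.
z(H) = z(0.99600) = 2.652
z(FA) = z(0.38400) = -0.295
d' = 2.652 − (-0.295) = 2.947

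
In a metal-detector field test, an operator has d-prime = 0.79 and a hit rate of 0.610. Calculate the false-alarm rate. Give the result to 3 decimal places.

false-alarm rate = 0.305

z(hit rate) = z(0.610) = 0.2793
z(FA) = z(H) − d' = 0.2793 − 0.79 = -0.5107
false-alarm rate = Φ(-0.5107) = 0.3048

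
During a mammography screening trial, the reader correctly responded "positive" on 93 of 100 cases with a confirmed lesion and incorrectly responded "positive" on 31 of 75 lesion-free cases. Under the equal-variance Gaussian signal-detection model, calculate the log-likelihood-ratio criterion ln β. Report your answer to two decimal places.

H = 93/100 = 0.9300
FA = 31/75 = 0.4133
z(0.9300) = 1.476, z(0.4133) = -0.219
ln β = −½·[z(H)² − z(FA)²] = −0.5 × (2.179 − 0.048) = -1.0655

ln β = -1.07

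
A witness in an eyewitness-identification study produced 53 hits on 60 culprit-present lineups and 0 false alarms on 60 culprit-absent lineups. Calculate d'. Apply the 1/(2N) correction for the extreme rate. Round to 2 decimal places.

d' = 3.59

The false-alarm rate is 0/60 = 0, so apply the 1/(2N) correction: FA → 1/(2·60) = 0.00833.
z(H) = z(0.88333) = 1.192
z(FA) = z(0.00833) = -2.394
d' = 1.192 − (-2.394) = 3.586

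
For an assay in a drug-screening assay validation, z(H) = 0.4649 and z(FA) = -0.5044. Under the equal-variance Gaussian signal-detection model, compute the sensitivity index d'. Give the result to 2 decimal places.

d' = 0.97

d' = z(H) − z(FA) = 0.4649 − (-0.5044) = 0.9693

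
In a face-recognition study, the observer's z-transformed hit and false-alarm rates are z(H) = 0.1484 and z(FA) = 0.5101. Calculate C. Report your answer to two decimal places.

C = -0.33

c = −½·[z(H) + z(FA)] = −½·(0.1484 + 0.5101) = -0.32925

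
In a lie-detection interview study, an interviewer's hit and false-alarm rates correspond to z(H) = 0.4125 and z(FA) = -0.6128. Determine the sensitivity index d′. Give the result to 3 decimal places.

d' = z(H) − z(FA) = 0.4125 − (-0.6128) = 1.0253

d′ = 1.025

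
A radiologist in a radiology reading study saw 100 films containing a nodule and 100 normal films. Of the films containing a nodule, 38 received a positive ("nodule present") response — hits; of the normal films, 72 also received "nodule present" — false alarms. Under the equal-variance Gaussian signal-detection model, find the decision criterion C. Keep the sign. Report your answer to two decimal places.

C = -0.14

H = 38/100 = 0.3800
FA = 72/100 = 0.7200
z(H) = z(0.3800) = -0.305
z(FA) = z(0.7200) = 0.583
c = −½·[z(H) + z(FA)] = −0.5 × (-0.305 + 0.583) = -0.139
c < 0: the radiologist has a liberal response bias.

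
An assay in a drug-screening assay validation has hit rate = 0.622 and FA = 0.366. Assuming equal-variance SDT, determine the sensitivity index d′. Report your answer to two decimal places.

d′ = 0.65

z(0.622) = 0.3107, z(0.366) = -0.3425
d' = z(H) − z(FA) = 0.3107 − (-0.3425) = 0.6532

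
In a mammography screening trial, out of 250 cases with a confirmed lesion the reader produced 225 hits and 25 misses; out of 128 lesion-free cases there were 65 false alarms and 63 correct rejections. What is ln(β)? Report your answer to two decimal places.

H = 225/250 = 0.9000
FA = 65/128 = 0.5078
Φ⁻¹(H) = Φ⁻¹(0.9000) = 1.282
Φ⁻¹(FA) = Φ⁻¹(0.5078) = 0.020
ln β = −½·[z(H)² − z(FA)²] = −0.5 × (1.644 − 0.000) = -0.822

ln β = -0.82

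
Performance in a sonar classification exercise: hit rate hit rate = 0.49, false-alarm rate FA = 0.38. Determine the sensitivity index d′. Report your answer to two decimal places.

z(H) = -0.0251
z(FA) = -0.3055
d' = z(H) − z(FA) = -0.0251 − (-0.3055) = 0.2804

d′ = 0.28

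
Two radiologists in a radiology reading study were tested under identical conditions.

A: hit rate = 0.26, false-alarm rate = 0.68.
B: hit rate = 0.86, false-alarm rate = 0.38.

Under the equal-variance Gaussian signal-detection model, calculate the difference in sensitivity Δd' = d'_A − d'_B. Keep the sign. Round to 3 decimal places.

Δd' = -2.497

A: z(0.26) = -0.6433, z(0.68) = 0.4677, d' = -1.1110
B: z(0.86) = 1.0803, z(0.38) = -0.3055, d' = 1.3858
Δd' = d'_A − d'_B = -1.1110 − 1.3858 = -2.4968
B has the higher sensitivity.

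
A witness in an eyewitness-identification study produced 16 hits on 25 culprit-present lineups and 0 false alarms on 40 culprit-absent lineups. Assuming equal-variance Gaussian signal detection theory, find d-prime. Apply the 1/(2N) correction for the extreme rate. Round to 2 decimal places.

The false-alarm rate is 0/40 = 0, so apply the 1/(2N) correction: FA → 1/(2·40) = 0.01250.
z(H) = z(0.64000) = 0.358
z(FA) = z(0.01250) = -2.241
d' = 0.358 − (-2.241) = 2.599

d-prime = 2.60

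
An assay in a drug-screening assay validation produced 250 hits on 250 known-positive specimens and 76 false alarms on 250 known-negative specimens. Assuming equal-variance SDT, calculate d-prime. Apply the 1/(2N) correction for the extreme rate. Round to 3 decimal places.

d-prime = 3.391

The hit rate is 250/250 = 1, so apply the 1/(2N) correction: H → 1 − 1/(2·250) = 0.99800.
z(H) = z(0.99800) = 2.8782
z(FA) = z(0.30400) = -0.5129
d' = 2.8782 − (-0.5129) = 3.3911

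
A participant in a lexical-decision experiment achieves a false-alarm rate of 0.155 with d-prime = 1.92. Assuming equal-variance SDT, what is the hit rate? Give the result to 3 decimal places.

hit rate = 0.817

z(false-alarm rate) = z(0.155) = -1.0152
z(H) = z(FA) + d' = -1.0152 + 1.92 = 0.9048
hit rate = Φ(0.9048) = 0.8172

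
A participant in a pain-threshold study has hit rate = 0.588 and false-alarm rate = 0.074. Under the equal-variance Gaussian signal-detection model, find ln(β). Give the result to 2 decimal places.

ln β = 1.02

z(H) = z(0.588) = 0.222
z(FA) = z(0.074) = -1.447
ln β = −½·[z(H)² − z(FA)²] = −0.5 × (0.049 − 2.094) = 1.0225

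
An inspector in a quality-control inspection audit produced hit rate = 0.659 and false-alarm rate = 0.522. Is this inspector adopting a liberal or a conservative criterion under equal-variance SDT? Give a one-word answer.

z(H) = 0.410, z(FA) = 0.055
c = −½·(z(H) + z(FA)) = -0.2325
c < 0 → liberal criterion (biased toward responding “yes”).

liberal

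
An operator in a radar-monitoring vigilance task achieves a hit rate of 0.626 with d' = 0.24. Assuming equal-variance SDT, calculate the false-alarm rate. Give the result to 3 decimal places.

false-alarm rate = 0.532

z(hit rate) = z(0.626) = 0.3213
z(FA) = z(H) − d' = 0.3213 − 0.24 = 0.0813
false-alarm rate = Φ(0.0813) = 0.5324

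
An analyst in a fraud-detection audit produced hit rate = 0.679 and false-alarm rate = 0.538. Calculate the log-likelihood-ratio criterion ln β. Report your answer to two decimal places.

ln β = -0.10

Φ⁻¹(H) = Φ⁻¹(0.679) = 0.465
Φ⁻¹(FA) = Φ⁻¹(0.538) = 0.095
ln β = −½·[z(H)² − z(FA)²] = −0.5 × (0.216 − 0.009) = -0.1035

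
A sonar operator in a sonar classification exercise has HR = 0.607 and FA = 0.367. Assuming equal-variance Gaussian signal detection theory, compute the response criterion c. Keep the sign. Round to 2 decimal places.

z(H) = 0.272
z(FA) = -0.340
c = −½·[z(H) + z(FA)] = −0.5 × (0.272 + (-0.340)) = 0.034

c = 0.03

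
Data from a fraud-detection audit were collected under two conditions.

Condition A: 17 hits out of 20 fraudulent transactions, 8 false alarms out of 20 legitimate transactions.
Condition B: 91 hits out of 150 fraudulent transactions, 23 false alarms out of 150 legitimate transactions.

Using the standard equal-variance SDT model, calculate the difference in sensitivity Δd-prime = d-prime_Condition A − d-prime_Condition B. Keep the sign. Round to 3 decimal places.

Condition A: z(0.8500) = 1.0364, z(0.4000) = -0.2533, d' = 1.2897
Condition B: z(0.6067) = 0.2707, z(0.1533) = -1.0224, d' = 1.2931
Δd' = d'_Condition A − d'_Condition B = 1.2897 − 1.2931 = -0.0034
Condition B has the higher sensitivity.

Δd-prime = -0.003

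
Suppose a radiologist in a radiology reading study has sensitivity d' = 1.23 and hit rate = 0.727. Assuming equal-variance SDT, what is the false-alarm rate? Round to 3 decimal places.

z(hit rate) = z(0.727) = 0.6038
z(FA) = z(H) − d' = 0.6038 − 1.23 = -0.6262
false-alarm rate = Φ(-0.6262) = 0.2656

false-alarm rate = 0.266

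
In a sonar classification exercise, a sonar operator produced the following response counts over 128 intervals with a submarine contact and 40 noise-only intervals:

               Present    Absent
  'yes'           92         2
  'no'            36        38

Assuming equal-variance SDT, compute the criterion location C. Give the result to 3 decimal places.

C = 0.533

H = 92/128 = 0.7188
FA = 2/40 = 0.0500
z(H) = 0.5793
z(FA) = -1.6449
c = −½·[z(H) + z(FA)] = −0.5 × (0.5793 + (-1.6449)) = 0.5328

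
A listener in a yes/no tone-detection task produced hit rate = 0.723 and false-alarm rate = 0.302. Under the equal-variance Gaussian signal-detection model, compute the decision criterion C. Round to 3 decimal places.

C = -0.037

Φ⁻¹(H) = Φ⁻¹(0.723) = 0.5918
Φ⁻¹(FA) = Φ⁻¹(0.302) = -0.5187
c = −½·[z(H) + z(FA)] = −0.5 × (0.5918 + (-0.5187)) = -0.03655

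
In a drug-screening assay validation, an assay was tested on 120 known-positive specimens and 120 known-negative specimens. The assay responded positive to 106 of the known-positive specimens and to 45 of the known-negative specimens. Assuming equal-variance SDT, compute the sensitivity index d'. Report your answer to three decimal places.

H = 106/120 = 0.8833
FA = 45/120 = 0.3750
z(H) = 1.1916
z(FA) = -0.3186
d' = z(H) − z(FA) = 1.1916 − (-0.3186) = 1.5102

d' = 1.510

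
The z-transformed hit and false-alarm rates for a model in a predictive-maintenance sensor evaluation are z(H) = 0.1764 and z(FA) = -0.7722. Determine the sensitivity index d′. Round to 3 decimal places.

d' = z(H) − z(FA) = 0.1764 − (-0.7722) = 0.9486

d′ = 0.949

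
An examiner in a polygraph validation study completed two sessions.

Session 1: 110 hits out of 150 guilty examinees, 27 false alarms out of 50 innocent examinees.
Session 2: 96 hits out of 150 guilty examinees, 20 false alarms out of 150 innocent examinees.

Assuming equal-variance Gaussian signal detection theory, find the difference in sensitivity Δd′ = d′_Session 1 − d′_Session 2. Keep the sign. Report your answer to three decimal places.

Δd′ = -0.947

Session 1: z(0.7333) = 0.6228, z(0.5400) = 0.1004, d' = 0.5224
Session 2: z(0.6400) = 0.3585, z(0.1333) = -1.1109, d' = 1.4694
Δd' = d'_Session 1 − d'_Session 2 = 0.5224 − 1.4694 = -0.9470
Session 2 has the higher sensitivity.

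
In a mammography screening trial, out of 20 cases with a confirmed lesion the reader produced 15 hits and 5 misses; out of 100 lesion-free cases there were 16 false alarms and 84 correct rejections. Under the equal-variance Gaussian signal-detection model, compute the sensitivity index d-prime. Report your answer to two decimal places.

d-prime = 1.67

H = 15/20 = 0.7500
FA = 16/100 = 0.1600
z(H) = z(0.7500) = 0.674
z(FA) = z(0.1600) = -0.994
d' = z(H) − z(FA) = 0.674 − (-0.994) = 1.668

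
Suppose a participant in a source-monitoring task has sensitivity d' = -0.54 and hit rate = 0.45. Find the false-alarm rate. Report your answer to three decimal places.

false-alarm rate = 0.661

z(hit rate) = z(0.45) = -0.1257
z(FA) = z(H) − d' = -0.1257 − (-0.54) = 0.4143
false-alarm rate = Φ(0.4143) = 0.6607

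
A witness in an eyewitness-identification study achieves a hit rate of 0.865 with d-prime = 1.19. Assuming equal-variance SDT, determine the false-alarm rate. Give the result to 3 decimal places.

false-alarm rate = 0.465

z(hit rate) = z(0.865) = 1.1031
z(FA) = z(H) − d' = 1.1031 − 1.19 = -0.0869
false-alarm rate = Φ(-0.0869) = 0.4654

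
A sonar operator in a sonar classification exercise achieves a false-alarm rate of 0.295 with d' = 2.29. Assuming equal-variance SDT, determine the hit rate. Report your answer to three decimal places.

z(false-alarm rate) = z(0.295) = -0.5388
z(H) = z(FA) + d' = -0.5388 + 2.29 = 1.7512
hit rate = Φ(1.7512) = 0.9600

hit rate = 0.960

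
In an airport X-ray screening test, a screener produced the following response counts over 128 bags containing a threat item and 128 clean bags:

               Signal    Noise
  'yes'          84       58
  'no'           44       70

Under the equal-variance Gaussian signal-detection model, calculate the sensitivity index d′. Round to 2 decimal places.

H = 84/128 = 0.6562
FA = 58/128 = 0.4531
z(0.6562) = 0.402, z(0.4531) = -0.118
d' = z(H) − z(FA) = 0.402 − (-0.118) = 0.520

d′ = 0.52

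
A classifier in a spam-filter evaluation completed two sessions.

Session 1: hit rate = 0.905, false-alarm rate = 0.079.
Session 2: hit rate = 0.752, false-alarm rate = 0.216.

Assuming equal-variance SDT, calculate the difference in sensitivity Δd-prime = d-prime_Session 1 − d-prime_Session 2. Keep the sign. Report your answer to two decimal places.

Δd-prime = 1.26

Session 1: z(0.905) = 1.311, z(0.079) = -1.412, d' = 2.723
Session 2: z(0.752) = 0.681, z(0.216) = -0.786, d' = 1.467
Δd' = d'_Session 1 − d'_Session 2 = 2.723 − 1.467 = 1.256
Session 1 has the higher sensitivity.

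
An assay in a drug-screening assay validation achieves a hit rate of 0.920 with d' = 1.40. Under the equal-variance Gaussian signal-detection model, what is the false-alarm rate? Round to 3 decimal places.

false-alarm rate = 0.502

z(hit rate) = z(0.920) = 1.4051
z(FA) = z(H) − d' = 1.4051 − 1.40 = 0.0051
false-alarm rate = Φ(0.0051) = 0.5020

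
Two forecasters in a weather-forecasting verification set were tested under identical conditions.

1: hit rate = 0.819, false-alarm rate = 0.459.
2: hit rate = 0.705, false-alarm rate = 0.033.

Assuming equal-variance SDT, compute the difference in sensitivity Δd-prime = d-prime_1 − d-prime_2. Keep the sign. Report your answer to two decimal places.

Δd-prime = -1.36

1: z(0.819) = 0.912, z(0.459) = -0.103, d' = 1.015
2: z(0.705) = 0.539, z(0.033) = -1.838, d' = 2.377
Δd' = d'_1 − d'_2 = 1.015 − 2.377 = -1.362
2 has the higher sensitivity.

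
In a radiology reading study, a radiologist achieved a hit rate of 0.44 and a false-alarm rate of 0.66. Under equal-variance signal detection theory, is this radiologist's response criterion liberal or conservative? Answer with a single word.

z(H) = -0.151, z(FA) = 0.412
c = −½·(z(H) + z(FA)) = -0.1305
c < 0 → liberal criterion (biased toward responding “yes”).

liberal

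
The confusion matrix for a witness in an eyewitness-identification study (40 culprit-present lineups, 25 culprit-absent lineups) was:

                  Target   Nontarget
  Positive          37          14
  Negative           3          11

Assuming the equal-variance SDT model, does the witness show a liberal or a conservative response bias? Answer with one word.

z(H) = 1.440, z(FA) = 0.151
c = −½·(z(H) + z(FA)) = -0.7955
c < 0 → liberal criterion (biased toward responding “yes”).

liberal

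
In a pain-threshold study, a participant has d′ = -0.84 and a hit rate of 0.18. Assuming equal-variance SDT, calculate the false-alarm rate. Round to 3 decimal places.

false-alarm rate = 0.470

z(hit rate) = z(0.18) = -0.9154
z(FA) = z(H) − d' = -0.9154 − (-0.84) = -0.0754
false-alarm rate = Φ(-0.0754) = 0.4699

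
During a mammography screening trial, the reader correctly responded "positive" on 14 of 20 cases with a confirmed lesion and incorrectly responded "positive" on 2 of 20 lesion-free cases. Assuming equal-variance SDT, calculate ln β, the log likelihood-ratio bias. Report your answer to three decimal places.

ln β = 0.684

H = 14/20 = 0.7000
FA = 2/20 = 0.1000
Φ⁻¹(H) = Φ⁻¹(0.7000) = 0.5244
Φ⁻¹(FA) = Φ⁻¹(0.1000) = -1.2816
ln β = −½·[z(H)² − z(FA)²] = −0.5 × (0.2750 − 1.6425) = 0.68375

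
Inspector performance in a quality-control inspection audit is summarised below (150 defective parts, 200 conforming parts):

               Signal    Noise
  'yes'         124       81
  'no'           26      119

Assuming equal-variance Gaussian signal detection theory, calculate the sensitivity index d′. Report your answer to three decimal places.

d′ = 1.182

H = 124/150 = 0.8267
FA = 81/200 = 0.4050
z(H) = 0.9412
z(FA) = -0.2404
d' = z(H) − z(FA) = 0.9412 − (-0.2404) = 1.1816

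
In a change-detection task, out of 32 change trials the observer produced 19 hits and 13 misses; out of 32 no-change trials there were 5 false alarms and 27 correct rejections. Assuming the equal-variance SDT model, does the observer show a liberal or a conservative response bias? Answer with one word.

conservative

z(H) = 0.237, z(FA) = -1.010
c = −½·(z(H) + z(FA)) = 0.3865
c > 0 → conservative criterion (biased toward responding “no”).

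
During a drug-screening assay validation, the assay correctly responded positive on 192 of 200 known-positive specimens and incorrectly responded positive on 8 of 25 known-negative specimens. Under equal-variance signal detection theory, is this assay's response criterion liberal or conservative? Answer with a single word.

z(H) = 1.751, z(FA) = -0.468
c = −½·(z(H) + z(FA)) = -0.6415
c < 0 → liberal criterion (biased toward responding “yes”).

liberal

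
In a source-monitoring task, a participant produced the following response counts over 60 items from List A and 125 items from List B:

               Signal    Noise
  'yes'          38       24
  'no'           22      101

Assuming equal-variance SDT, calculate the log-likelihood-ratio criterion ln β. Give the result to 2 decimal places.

H = 38/60 = 0.6333
FA = 24/125 = 0.1920
z(0.6333) = 0.341, z(0.1920) = -0.871
ln β = −½·[z(H)² − z(FA)²] = −0.5 × (0.116 − 0.759) = 0.3215

ln β = 0.32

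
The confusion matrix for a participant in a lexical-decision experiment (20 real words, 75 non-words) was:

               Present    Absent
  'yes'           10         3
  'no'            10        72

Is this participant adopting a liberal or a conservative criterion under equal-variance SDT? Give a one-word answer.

z(H) = 0.000, z(FA) = -1.751
c = −½·(z(H) + z(FA)) = 0.8755
c > 0 → conservative criterion (biased toward responding “no”).

conservative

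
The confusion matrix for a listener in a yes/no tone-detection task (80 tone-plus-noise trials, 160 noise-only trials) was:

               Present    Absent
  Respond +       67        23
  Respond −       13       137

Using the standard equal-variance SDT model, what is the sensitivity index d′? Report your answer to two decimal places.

H = 67/80 = 0.8375
FA = 23/160 = 0.1437
z(0.8375) = 0.9842, z(0.1437) = -1.0638
d' = z(H) − z(FA) = 0.9842 − (-1.0638) = 2.0480

d′ = 2.05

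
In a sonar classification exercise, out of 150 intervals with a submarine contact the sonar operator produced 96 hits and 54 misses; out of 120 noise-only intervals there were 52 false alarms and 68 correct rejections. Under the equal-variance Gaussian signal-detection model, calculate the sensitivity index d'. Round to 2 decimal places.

d' = 0.53

H = 96/150 = 0.6400
FA = 52/120 = 0.4333
z(H) = 0.3585
z(FA) = -0.1680
d' = z(H) − z(FA) = 0.3585 − (-0.1680) = 0.5265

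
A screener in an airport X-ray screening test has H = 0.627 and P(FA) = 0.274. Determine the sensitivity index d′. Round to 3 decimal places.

d′ = 0.925

Φ⁻¹(H) = 0.3239
Φ⁻¹(FA) = -0.6008
d' = z(H) − z(FA) = 0.3239 − (-0.6008) = 0.9247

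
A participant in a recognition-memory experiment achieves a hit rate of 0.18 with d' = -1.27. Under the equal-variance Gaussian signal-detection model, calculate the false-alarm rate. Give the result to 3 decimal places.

z(hit rate) = z(0.18) = -0.9154
z(FA) = z(H) − d' = -0.9154 − (-1.27) = 0.3546
false-alarm rate = Φ(0.3546) = 0.6386

false-alarm rate = 0.639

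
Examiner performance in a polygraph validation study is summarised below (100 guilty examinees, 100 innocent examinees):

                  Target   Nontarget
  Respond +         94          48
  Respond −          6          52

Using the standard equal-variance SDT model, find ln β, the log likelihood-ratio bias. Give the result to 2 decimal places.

H = 94/100 = 0.9400
FA = 48/100 = 0.4800
Φ⁻¹(H) = Φ⁻¹(0.9400) = 1.555
Φ⁻¹(FA) = Φ⁻¹(0.4800) = -0.050
ln β = −½·[z(H)² − z(FA)²] = −0.5 × (2.418 − 0.003) = -1.2075

ln β = -1.21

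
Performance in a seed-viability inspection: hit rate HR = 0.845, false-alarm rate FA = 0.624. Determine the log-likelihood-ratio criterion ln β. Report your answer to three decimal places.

ln β = -0.465

z(H) = 1.0152
z(FA) = 0.3160
ln β = −½·[z(H)² − z(FA)²] = −0.5 × (1.0306 − 0.0999) = -0.46535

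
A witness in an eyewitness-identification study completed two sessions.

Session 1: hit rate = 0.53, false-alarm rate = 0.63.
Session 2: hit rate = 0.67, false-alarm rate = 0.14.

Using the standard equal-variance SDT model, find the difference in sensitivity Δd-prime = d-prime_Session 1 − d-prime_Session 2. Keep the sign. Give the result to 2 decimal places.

Session 1: z(0.53) = 0.075, z(0.63) = 0.332, d' = -0.257
Session 2: z(0.67) = 0.440, z(0.14) = -1.080, d' = 1.520
Δd' = d'_Session 1 − d'_Session 2 = -0.257 − 1.520 = -1.777
Session 2 has the higher sensitivity.

Δd-prime = -1.78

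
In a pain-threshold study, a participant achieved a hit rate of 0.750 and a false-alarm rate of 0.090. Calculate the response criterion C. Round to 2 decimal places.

z(H) = z(0.750) = 0.6745
z(FA) = z(0.090) = -1.3408
c = −½·[z(H) + z(FA)] = −0.5 × (0.6745 + (-1.3408)) = 0.33315

C = 0.33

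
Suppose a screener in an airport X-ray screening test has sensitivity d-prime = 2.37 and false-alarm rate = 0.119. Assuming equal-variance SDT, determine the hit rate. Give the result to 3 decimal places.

z(false-alarm rate) = z(0.119) = -1.1800
z(H) = z(FA) + d' = -1.1800 + 2.37 = 1.1900
hit rate = Φ(1.1900) = 0.8830

hit rate = 0.883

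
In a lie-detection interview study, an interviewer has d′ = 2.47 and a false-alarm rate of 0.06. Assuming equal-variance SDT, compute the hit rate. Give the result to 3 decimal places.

hit rate = 0.820

z(false-alarm rate) = z(0.06) = -1.5548
z(H) = z(FA) + d' = -1.5548 + 2.47 = 0.9152
hit rate = Φ(0.9152) = 0.8200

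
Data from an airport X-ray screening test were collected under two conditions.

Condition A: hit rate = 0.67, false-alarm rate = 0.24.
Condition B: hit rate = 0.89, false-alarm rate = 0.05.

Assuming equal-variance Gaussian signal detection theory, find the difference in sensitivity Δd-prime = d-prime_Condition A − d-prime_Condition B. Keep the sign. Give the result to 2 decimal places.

Δd-prime = -1.73

Condition A: z(0.67) = 0.440, z(0.24) = -0.706, d' = 1.146
Condition B: z(0.89) = 1.227, z(0.05) = -1.645, d' = 2.872
Δd' = d'_Condition A − d'_Condition B = 1.146 − 2.872 = -1.726
Condition B has the higher sensitivity.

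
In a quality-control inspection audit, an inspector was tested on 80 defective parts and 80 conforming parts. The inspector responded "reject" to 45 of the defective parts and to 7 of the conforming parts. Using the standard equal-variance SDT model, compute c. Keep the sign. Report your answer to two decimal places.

c = 0.60

H = 45/80 = 0.5625
FA = 7/80 = 0.0875
z(H) = z(0.5625) = 0.157
z(FA) = z(0.0875) = -1.356
c = −½·[z(H) + z(FA)] = −0.5 × (0.157 + (-1.356)) = 0.5995
c > 0: the inspector has a conservative response bias.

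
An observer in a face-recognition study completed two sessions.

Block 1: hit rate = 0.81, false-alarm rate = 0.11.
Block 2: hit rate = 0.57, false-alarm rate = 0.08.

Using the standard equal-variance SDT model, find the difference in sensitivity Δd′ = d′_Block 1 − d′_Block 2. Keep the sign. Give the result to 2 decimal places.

Block 1: z(0.81) = 0.878, z(0.11) = -1.227, d' = 2.105
Block 2: z(0.57) = 0.176, z(0.08) = -1.405, d' = 1.581
Δd' = d'_Block 1 − d'_Block 2 = 2.105 − 1.581 = 0.524
Block 1 has the higher sensitivity.

Δd′ = 0.52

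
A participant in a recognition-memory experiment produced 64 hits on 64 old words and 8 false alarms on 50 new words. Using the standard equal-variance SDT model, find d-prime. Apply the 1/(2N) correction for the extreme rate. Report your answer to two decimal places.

d-prime = 3.41

The hit rate is 64/64 = 1, so apply the 1/(2N) correction: H → 1 − 1/(2·64) = 0.99219.
z(H) = z(0.99219) = 2.418
z(FA) = z(0.16000) = -0.994
d' = 2.418 − (-0.994) = 3.412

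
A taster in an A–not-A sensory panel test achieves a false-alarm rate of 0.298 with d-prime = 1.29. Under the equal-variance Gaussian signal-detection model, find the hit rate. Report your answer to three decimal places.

z(false-alarm rate) = z(0.298) = -0.5302
z(H) = z(FA) + d' = -0.5302 + 1.29 = 0.7598
hit rate = Φ(0.7598) = 0.7763

hit rate = 0.776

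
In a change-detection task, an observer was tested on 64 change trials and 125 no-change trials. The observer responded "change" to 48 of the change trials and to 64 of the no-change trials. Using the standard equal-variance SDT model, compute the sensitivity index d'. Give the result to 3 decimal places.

H = 48/64 = 0.7500
FA = 64/125 = 0.5120
z(H) = z(0.7500) = 0.6745
z(FA) = z(0.5120) = 0.0301
d' = z(H) − z(FA) = 0.6745 − 0.0301 = 0.6444

d' = 0.644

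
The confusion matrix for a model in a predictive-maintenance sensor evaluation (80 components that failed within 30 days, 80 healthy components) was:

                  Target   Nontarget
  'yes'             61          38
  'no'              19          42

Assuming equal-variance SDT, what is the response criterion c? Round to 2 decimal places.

H = 61/80 = 0.7625
FA = 38/80 = 0.4750
z(H) = 0.7144
z(FA) = -0.0627
c = −½·[z(H) + z(FA)] = −0.5 × (0.7144 + (-0.0627)) = -0.32585

c = -0.33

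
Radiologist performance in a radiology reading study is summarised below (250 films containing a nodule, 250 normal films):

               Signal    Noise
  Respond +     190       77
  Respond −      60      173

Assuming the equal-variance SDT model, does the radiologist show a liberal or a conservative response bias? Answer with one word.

z(H) = 0.706, z(FA) = -0.502
c = −½·(z(H) + z(FA)) = -0.102
c < 0 → liberal criterion (biased toward responding “yes”).

liberal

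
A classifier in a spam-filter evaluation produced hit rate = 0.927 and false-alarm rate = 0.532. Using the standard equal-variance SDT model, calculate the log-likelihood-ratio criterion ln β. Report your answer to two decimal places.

z(H) = 1.454
z(FA) = 0.080
ln β = −½·[z(H)² − z(FA)²] = −0.5 × (2.114 − 0.006) = -1.054

ln β = -1.05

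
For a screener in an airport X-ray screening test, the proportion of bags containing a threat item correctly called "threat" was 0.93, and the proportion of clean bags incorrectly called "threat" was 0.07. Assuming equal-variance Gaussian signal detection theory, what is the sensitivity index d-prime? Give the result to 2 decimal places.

d-prime = 2.95

z(0.93) = 1.4758, z(0.07) = -1.4758
d' = z(H) − z(FA) = 1.4758 − (-1.4758) = 2.9516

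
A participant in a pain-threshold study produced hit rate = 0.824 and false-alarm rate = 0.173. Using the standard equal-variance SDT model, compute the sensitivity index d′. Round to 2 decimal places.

Φ⁻¹(0.824) = 0.9307, Φ⁻¹(0.173) = -0.9424
d' = z(H) − z(FA) = 0.9307 − (-0.9424) = 1.8731

d′ = 1.87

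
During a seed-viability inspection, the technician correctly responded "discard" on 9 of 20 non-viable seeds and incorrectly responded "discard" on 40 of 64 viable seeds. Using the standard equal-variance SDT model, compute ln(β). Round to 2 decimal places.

ln β = 0.04

H = 9/20 = 0.4500
FA = 40/64 = 0.6250
z(0.4500) = -0.126, z(0.6250) = 0.319
ln β = −½·[z(H)² − z(FA)²] = −0.5 × (0.016 − 0.102) = 0.043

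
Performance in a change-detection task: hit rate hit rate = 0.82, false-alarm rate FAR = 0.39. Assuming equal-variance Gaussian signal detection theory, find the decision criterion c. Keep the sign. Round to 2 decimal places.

c = -0.32

z(H) = 0.915
z(FA) = -0.279
c = −½·[z(H) + z(FA)] = −0.5 × (0.915 + (-0.279)) = -0.318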